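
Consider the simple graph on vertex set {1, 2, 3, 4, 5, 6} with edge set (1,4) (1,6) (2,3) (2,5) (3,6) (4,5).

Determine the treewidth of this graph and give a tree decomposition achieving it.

The largest bag has 3 vertices, giving width 2; this decomposition certifies tw(G) ≤ 2. Since 6–3–2–5–4–1–6 is a cycle in G, G is not acyclic. Forests are exactly the graphs of treewidth ≤ 1, so tw(G) ≥ 2. The upper and lower bounds meet at 2, so that is the treewidth.

Treewidth 2.
Bags: B1 = {2, 3, 6}  B2 = {2, 5, 6}  B3 = {4, 5, 6}  B4 = {1, 4, 6}
Tree: B1–B2, B2–B3, B3–B4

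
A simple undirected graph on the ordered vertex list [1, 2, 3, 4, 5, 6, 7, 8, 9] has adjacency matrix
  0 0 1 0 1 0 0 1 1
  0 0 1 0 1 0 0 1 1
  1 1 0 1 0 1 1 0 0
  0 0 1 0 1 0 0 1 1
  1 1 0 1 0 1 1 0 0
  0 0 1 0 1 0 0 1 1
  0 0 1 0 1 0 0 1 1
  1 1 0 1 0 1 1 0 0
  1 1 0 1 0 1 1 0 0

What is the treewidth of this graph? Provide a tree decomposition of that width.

The largest bag has 5 vertices, giving width 4; this decomposition certifies tw(G) ≤ 4. For the lower bound: the 5 vertex sets {4,5}, {6,8}, {3,7}, {9}, {1} are disjoint, each induces a connected subgraph, and every pair is joined by at least one edge of G. Contracting each set to a single vertex therefore yields K_{5} as a minor, and since treewidth is minor-monotone, tw(G) ≥ tw(K_{5}) = 4. The upper and lower bounds meet at 4, so that is the treewidth.

Treewidth 4.
Bags: B1 = {3, 4, 5, 8, 9}  B2 = {3, 5, 6, 8, 9}  B3 = {3, 5, 7, 8, 9}  B4 = {1, 3, 5, 8, 9}  B5 = {2, 3, 5, 8, 9}
Tree: B1–B2, B2–B3, B3–B4, B4–B5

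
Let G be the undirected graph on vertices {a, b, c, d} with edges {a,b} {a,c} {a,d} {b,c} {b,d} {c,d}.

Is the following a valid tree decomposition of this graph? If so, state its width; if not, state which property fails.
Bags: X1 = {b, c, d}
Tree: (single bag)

A tree decomposition must satisfy three properties: every vertex lies in some bag; for every edge, both endpoints lie together in some bag; and for every vertex, the bags containing it form a connected subtree. Here vertex a appears in no bag, so the decomposition is invalid.

No — vertex a appears in no bag.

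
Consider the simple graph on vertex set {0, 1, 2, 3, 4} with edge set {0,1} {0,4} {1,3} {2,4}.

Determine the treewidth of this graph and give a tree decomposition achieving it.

Each bag holds 2 vertices, so the decomposition has width 1, which upper-bounds the treewidth. Since G has at least one edge (e.g. 1–0), it is not an edgeless graph, so tw(G) ≥ 1. The upper and lower bounds meet at 1, so that is the treewidth.

Treewidth 1.
Bags: B1 = {0, 1}  B2 = {1, 3}  B3 = {0, 4}  B4 = {2, 4}
Tree: B1–B2, B1–B3, B3–B4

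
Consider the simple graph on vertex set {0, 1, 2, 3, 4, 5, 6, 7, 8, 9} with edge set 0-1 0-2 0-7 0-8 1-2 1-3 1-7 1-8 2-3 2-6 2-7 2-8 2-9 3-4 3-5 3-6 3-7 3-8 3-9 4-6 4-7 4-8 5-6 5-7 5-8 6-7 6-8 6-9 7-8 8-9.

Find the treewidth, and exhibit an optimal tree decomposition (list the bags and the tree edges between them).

Each bag holds 5 vertices, so the decomposition has width 4, which upper-bounds the treewidth. For the lower bound, the 5 vertices {0, 1, 2, 7, 8} are pairwise adjacent, and any tree decomposition puts a clique entirely inside one bag — forcing width ≥ 4. Combining the bounds, tw(G) = 4.

Treewidth 4.
One optimal decomposition is:
Bags: B1 = {1, 2, 3, 7, 8}  B2 = {2, 3, 6, 7, 8}  B3 = {2, 3, 6, 8, 9}  B4 = {0, 1, 2, 7, 8}  B5 = {3, 5, 6, 7, 8}  B6 = {3, 4, 6, 7, 8}
Tree: B1–B2, B2–B3, B1–B4, B2–B5, B2–B6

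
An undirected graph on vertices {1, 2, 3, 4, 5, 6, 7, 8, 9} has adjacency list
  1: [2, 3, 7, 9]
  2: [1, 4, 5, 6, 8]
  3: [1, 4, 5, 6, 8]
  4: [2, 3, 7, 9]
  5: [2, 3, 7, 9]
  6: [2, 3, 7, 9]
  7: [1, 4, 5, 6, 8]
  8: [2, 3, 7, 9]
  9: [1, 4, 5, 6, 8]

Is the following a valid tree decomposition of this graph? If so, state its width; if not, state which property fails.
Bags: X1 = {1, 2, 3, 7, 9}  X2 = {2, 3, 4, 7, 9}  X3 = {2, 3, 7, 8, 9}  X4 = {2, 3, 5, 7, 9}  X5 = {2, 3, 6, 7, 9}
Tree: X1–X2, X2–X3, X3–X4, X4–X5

Checking the three conditions: (i) the bags cover all of {1, 2, 3, 4, 5, 6, 7, 8, 9}; (ii) for each edge, some bag contains both endpoints; (iii) the bags containing any fixed vertex form a subtree. All hold, so the decomposition is valid with width 5 − 1 = 4.

Yes; width 4.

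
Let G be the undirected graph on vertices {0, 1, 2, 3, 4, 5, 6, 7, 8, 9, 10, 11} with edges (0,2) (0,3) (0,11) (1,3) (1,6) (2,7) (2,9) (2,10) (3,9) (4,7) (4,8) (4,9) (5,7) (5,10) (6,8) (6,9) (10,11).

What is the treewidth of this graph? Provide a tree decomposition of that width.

Treewidth 3.
One optimal decomposition is:
Bags: B1 = {0, 5, 10, 11}  B2 = {0, 2, 5, 10}  B3 = {0, 2, 5, 7}  B4 = {0, 2, 3, 7}  B5 = {2, 3, 7, 9}  B6 = {3, 4, 7, 9}  B7 = {1, 3, 4, 9}  B8 = {1, 4, 6, 9}  B9 = {1, 4, 6, 8}
Tree: B1–B2, B2–B3, B3–B4, B4–B5, B5–B6, B6–B7, B7–B8, B8–B9

Every bag has size at most 4, so the width is 4 − 1 = 3 and tw(G) ≤ 3. For the lower bound: the 4 vertex sets {5,10,11}, {0}, {2}, {3,4,7,9} are disjoint, each induces a connected subgraph, and every pair is joined by at least one edge of G. Contracting each set to a single vertex therefore yields K_{4} as a minor, and since treewidth is minor-monotone, tw(G) ≥ tw(K_{4}) = 3. Combining the bounds, tw(G) = 3.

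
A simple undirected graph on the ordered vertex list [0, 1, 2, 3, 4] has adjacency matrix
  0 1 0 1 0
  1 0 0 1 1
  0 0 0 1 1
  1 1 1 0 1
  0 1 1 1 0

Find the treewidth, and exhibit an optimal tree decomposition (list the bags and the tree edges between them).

Each bag holds 3 vertices, so the decomposition has width 2, which upper-bounds the treewidth. Conversely, {0, 1, 3} is a clique of size 3, and the vertices of any clique must share a bag in every tree decomposition; so some bag has ≥ 3 vertices and tw(G) ≥ 2. Therefore the treewidth is 2.

Treewidth 2.
One optimal decomposition is:
Bags: B1 = {2, 3, 4}  B2 = {1, 3, 4}  B3 = {0, 1, 3}
Tree: B1–B2, B2–B3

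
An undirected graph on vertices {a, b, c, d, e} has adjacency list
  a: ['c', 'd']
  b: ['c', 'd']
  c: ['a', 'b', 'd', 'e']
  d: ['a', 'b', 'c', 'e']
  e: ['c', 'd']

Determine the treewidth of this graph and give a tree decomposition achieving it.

The largest bag has 3 vertices, giving width 2; this decomposition certifies tw(G) ≤ 2. For the lower bound, the 3 vertices {c, d, e} are pairwise adjacent, and any tree decomposition puts a clique entirely inside one bag — forcing width ≥ 2. The upper and lower bounds meet at 2, so that is the treewidth.

Treewidth 2.
One such decomposition:
Bags: B1 = {c, d, e}  B2 = {a, c, d}  B3 = {b, c, d}
Tree: B1–B2, B2–B3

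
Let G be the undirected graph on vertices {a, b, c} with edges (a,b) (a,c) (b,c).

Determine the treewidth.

A width-2 tree decomposition is:
Bags: B1 = {a, b, c}
Tree: (single bag)
A single bag containing all 3 vertices is trivially a valid decomposition of width 2. Conversely, {a, b, c} is a clique of size 3, and the vertices of any clique must share a bag in every tree decomposition; so some bag has ≥ 3 vertices and tw(G) ≥ 2. Combining the bounds, tw(G) = 2.

2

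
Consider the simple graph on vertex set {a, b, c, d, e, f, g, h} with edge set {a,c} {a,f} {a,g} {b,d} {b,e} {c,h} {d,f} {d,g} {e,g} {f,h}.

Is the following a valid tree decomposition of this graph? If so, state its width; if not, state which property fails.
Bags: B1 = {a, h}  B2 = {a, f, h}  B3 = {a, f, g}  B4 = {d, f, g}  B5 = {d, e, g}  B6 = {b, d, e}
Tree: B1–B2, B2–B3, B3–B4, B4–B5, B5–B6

A tree decomposition must satisfy three properties: every vertex lies in some bag; for every edge, both endpoints lie together in some bag; and for every vertex, the bags containing it form a connected subtree. Here vertex c appears in no bag, so the decomposition is invalid.

No — vertex c appears in no bag.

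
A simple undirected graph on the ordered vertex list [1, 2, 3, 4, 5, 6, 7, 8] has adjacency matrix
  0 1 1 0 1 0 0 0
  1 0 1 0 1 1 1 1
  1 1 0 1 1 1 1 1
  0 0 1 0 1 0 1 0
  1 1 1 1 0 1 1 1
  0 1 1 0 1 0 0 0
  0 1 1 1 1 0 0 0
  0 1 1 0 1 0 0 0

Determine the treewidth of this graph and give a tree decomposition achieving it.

Each bag holds 4 vertices, so the decomposition has width 3, which upper-bounds the treewidth. Conversely, {2, 3, 5, 8} is a clique of size 4, and the vertices of any clique must share a bag in every tree decomposition; so some bag has ≥ 4 vertices and tw(G) ≥ 3. Hence tw(G) = 3 exactly.

Treewidth 3.
One such decomposition:
Bags: B1 = {2, 3, 5, 6}  B2 = {2, 3, 5, 7}  B3 = {1, 2, 3, 5}  B4 = {3, 4, 5, 7}  B5 = {2, 3, 5, 8}
Tree: B1–B2, B1–B3, B2–B4, B3–B5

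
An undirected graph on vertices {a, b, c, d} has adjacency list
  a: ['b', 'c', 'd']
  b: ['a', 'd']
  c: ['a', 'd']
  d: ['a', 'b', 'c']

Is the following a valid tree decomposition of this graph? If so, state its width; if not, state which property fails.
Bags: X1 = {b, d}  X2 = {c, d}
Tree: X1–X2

A tree decomposition must satisfy three properties: every vertex lies in some bag; for every edge, both endpoints lie together in some bag; and for every vertex, the bags containing it form a connected subtree. Here vertex a appears in no bag, so the decomposition is invalid.

No — vertex a appears in no bag.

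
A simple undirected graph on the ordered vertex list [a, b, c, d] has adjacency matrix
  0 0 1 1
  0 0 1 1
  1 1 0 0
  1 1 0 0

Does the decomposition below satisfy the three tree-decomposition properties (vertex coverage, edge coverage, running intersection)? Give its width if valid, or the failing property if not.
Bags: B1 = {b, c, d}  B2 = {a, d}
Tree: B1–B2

No — edge (c,a) lies in no bag.

A tree decomposition must satisfy three properties: every vertex lies in some bag; for every edge, both endpoints lie together in some bag; and for every vertex, the bags containing it form a connected subtree. Here edge (c,a) lies in no bag, so the decomposition is invalid.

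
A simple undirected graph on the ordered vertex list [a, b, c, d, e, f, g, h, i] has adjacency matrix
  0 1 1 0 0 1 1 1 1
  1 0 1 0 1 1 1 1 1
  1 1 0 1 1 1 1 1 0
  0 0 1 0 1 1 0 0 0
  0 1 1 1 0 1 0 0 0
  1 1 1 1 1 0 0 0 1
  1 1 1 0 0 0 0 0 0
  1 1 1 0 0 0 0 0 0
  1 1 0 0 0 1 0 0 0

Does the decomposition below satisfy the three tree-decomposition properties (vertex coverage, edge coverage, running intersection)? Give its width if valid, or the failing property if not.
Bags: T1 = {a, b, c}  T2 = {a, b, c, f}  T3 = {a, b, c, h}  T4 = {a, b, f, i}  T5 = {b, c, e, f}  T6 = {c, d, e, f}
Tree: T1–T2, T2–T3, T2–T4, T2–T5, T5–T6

A tree decomposition must satisfy three properties: every vertex lies in some bag; for every edge, both endpoints lie together in some bag; and for every vertex, the bags containing it form a connected subtree. Here vertex g appears in no bag, so the decomposition is invalid.

No — vertex g appears in no bag.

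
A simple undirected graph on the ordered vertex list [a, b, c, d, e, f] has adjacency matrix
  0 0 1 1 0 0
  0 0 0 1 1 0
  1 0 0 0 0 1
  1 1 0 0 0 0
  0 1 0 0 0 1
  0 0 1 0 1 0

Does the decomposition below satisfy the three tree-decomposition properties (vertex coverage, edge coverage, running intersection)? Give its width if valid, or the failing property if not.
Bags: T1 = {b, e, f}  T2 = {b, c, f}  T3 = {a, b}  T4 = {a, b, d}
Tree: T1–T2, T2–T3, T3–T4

A tree decomposition must satisfy three properties: every vertex lies in some bag; for every edge, both endpoints lie together in some bag; and for every vertex, the bags containing it form a connected subtree. Here edge (c,a) lies in no bag, so the decomposition is invalid.

No — edge (c,a) lies in no bag.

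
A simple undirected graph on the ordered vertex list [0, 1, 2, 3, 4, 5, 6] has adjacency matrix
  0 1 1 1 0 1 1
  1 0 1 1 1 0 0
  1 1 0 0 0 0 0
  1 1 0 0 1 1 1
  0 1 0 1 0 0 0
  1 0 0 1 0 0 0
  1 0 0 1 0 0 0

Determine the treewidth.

2

A width-2 tree decomposition is:
Bags: B1 = {0, 1, 3}  B2 = {0, 3, 5}  B3 = {0, 1, 2}  B4 = {1, 3, 4}  B5 = {0, 3, 6}
Tree: B1–B2, B1–B3, B1–B4, B1–B5
The largest bag has 3 vertices, giving width 2; this decomposition certifies tw(G) ≤ 2. On the other hand G contains the 3-clique {0, 1, 2}. A clique must lie in a single bag of any decomposition, so no decomposition can have width below 2. The upper and lower bounds meet at 2, so that is the treewidth.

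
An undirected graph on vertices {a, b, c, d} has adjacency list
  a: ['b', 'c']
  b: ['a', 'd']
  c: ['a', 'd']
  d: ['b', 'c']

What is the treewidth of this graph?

A width-2 tree decomposition is:
Bags: B1 = {b, c, d}  B2 = {a, b, c}
Tree: B1–B2
Every bag has size at most 3, so the width is 3 − 1 = 2 and tw(G) ≤ 2. For the lower bound, G contains the cycle b–d–c–a–b, so G is not a forest; only forests have treewidth ≤ 1, hence tw(G) ≥ 2. The upper and lower bounds meet at 2, so that is the treewidth.

2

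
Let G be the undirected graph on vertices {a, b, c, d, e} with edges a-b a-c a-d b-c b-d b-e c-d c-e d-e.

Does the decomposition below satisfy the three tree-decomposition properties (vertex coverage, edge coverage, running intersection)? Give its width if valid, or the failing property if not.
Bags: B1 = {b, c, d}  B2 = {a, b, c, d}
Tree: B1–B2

No — vertex e appears in no bag.

A tree decomposition must satisfy three properties: every vertex lies in some bag; for every edge, both endpoints lie together in some bag; and for every vertex, the bags containing it form a connected subtree. Here vertex e appears in no bag, so the decomposition is invalid.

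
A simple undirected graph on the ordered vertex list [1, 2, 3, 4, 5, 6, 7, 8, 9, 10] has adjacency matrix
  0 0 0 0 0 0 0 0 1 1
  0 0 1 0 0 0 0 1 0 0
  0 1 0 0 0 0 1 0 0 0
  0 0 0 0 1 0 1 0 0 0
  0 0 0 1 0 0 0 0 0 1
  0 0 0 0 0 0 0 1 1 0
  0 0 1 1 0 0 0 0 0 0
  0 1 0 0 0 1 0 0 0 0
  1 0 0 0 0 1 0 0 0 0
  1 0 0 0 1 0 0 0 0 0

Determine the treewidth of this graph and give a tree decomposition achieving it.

Treewidth 2.
Bags: B1 = {3, 4, 7}  B2 = {3, 4, 5}  B3 = {3, 5, 10}  B4 = {1, 3, 10}  B5 = {1, 3, 9}  B6 = {3, 6, 9}  B7 = {3, 6, 8}  B8 = {2, 3, 8}
Tree: B1–B2, B2–B3, B3–B4, B4–B5, B5–B6, B6–B7, B7–B8

The largest bag has 3 vertices, giving width 2; this decomposition certifies tw(G) ≤ 2. Since 3–7–4–5–10–1–9–6–8–2–3 is a cycle in G, G is not acyclic. Forests are exactly the graphs of treewidth ≤ 1, so tw(G) ≥ 2. Combining the bounds, tw(G) = 2.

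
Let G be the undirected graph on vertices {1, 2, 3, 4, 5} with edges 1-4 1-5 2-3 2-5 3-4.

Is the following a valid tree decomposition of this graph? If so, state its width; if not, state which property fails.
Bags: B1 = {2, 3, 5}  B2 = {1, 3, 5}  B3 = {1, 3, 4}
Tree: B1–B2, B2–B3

Yes; width 2.

Checking the three conditions: (i) the bags cover all of {1, 2, 3, 4, 5}; (ii) for each edge, some bag contains both endpoints; (iii) the bags containing any fixed vertex form a subtree. All hold, so the decomposition is valid with width 3 − 1 = 2.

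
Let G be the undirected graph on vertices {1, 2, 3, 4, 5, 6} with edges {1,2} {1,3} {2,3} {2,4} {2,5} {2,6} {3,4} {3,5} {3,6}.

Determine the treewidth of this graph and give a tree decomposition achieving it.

Each bag holds 3 vertices, so the decomposition has width 2, which upper-bounds the treewidth. On the other hand G contains the 3-clique {1, 2, 3}. A clique must lie in a single bag of any decomposition, so no decomposition can have width below 2. Therefore the treewidth is 2.

Treewidth 2.
Bags: B1 = {2, 3, 4}  B2 = {1, 2, 3}  B3 = {2, 3, 5}  B4 = {2, 3, 6}
Tree: B1–B2, B1–B3, B3–B4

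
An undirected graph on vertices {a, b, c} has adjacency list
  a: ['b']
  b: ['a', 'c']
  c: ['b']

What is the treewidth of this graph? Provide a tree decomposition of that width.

Treewidth 1.
One optimal decomposition is:
Bags: B1 = {b, c}  B2 = {a, b}
Tree: B1–B2

Every bag has size at most 2, so the width is 2 − 1 = 1 and tw(G) ≤ 1. G has an edge, so its treewidth is at least 1. Hence tw(G) = 1 exactly.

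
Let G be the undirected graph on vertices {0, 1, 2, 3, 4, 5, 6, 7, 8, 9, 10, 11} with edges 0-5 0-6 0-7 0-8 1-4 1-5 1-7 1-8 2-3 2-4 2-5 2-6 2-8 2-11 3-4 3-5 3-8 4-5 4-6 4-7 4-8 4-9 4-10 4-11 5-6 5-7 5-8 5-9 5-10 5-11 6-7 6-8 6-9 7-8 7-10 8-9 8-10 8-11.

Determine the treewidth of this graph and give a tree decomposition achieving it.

Each bag holds 5 vertices, so the decomposition has width 4, which upper-bounds the treewidth. For the lower bound, the 5 vertices {0, 5, 6, 7, 8} are pairwise adjacent, and any tree decomposition puts a clique entirely inside one bag — forcing width ≥ 4. Hence tw(G) = 4 exactly.

Treewidth 4.
Bags: B1 = {1, 4, 5, 7, 8}  B2 = {4, 5, 6, 7, 8}  B3 = {4, 5, 6, 8, 9}  B4 = {2, 4, 5, 6, 8}  B5 = {2, 4, 5, 8, 11}  B6 = {2, 3, 4, 5, 8}  B7 = {0, 5, 6, 7, 8}  B8 = {4, 5, 7, 8, 10}
Tree: B1–B2, B2–B3, B3–B4, B4–B5, B4–B6, B2–B7, B2–B8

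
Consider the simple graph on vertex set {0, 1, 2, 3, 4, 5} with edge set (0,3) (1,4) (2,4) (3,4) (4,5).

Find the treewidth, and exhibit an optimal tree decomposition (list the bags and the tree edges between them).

Treewidth 1.
One such decomposition:
Bags: B1 = {2, 4}  B2 = {3, 4}  B3 = {1, 4}  B4 = {0, 3}  B5 = {4, 5}
Tree: B1–B2, B1–B3, B2–B4, B1–B5

The largest bag has 2 vertices, giving width 1; this decomposition certifies tw(G) ≤ 1. Since G has at least one edge (e.g. 2–4), it is not an edgeless graph, so tw(G) ≥ 1. Therefore the treewidth is 1.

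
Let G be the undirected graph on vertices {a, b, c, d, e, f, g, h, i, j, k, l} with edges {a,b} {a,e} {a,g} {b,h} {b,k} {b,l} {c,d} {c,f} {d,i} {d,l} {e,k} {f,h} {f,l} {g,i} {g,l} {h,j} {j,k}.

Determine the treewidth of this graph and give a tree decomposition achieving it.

Treewidth 3.
One optimal decomposition is:
Bags: B1 = {e, h, j, k}  B2 = {b, e, h, k}  B3 = {a, b, e, h}  B4 = {a, b, f, h}  B5 = {a, b, f, l}  B6 = {a, f, g, l}  B7 = {c, f, g, l}  B8 = {c, d, g, l}  B9 = {c, d, g, i}
Tree: B1–B2, B2–B3, B3–B4, B4–B5, B5–B6, B6–B7, B7–B8, B8–B9

The largest bag has 4 vertices, giving width 3; this decomposition certifies tw(G) ≤ 3. For the lower bound: the 4 vertex sets {e,j,k}, {h}, {b}, {a,f,g,l} are disjoint, each induces a connected subgraph, and every pair is joined by at least one edge of G. Contracting each set to a single vertex therefore yields K_{4} as a minor, and since treewidth is minor-monotone, tw(G) ≥ tw(K_{4}) = 3. Combining the bounds, tw(G) = 3.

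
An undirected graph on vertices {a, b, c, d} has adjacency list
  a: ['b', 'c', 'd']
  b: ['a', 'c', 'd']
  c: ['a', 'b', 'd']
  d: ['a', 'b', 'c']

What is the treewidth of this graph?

3

A width-3 tree decomposition is:
Bags: B1 = {a, b, c, d}
Tree: (single bag)
A single bag containing all 4 vertices is trivially a valid decomposition of width 3. On the other hand G contains the 4-clique {a, b, c, d}. A clique must lie in a single bag of any decomposition, so no decomposition can have width below 3. Combining the bounds, tw(G) = 3.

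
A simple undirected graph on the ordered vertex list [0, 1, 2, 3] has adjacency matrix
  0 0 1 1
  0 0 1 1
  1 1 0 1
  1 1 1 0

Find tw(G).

2

A width-2 tree decomposition is:
Bags: B1 = {1, 2, 3}  B2 = {0, 2, 3}
Tree: B1–B2
The largest bag has 3 vertices, giving width 2; this decomposition certifies tw(G) ≤ 2. On the other hand G contains the 3-clique {0, 2, 3}. A clique must lie in a single bag of any decomposition, so no decomposition can have width below 2. Therefore the treewidth is 2.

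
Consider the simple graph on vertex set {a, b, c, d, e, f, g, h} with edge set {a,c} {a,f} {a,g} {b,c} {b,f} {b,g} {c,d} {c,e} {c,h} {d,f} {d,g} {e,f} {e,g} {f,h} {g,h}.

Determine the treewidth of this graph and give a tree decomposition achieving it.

The largest bag has 4 vertices, giving width 3; this decomposition certifies tw(G) ≤ 3. For the lower bound: the 4 vertex sets {a,c}, {b,f}, {g}, {d} are disjoint, each induces a connected subgraph, and every pair is joined by at least one edge of G. Contracting each set to a single vertex therefore yields K_{4} as a minor, and since treewidth is minor-monotone, tw(G) ≥ tw(K_{4}) = 3. Hence tw(G) = 3 exactly.

Treewidth 3.
One optimal decomposition is:
Bags: B1 = {a, c, f, g}  B2 = {b, c, f, g}  B3 = {c, d, f, g}  B4 = {c, f, g, h}  B5 = {c, e, f, g}
Tree: B1–B2, B2–B3, B3–B4, B4–B5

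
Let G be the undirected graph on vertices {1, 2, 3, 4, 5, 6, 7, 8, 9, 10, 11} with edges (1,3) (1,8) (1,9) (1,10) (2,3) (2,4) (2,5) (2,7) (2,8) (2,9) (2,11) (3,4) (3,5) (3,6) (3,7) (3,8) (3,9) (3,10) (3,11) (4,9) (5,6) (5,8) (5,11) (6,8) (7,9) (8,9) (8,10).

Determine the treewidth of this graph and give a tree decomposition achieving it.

Treewidth 3.
One such decomposition:
Bags: B1 = {2, 3, 5, 8}  B2 = {2, 3, 8, 9}  B3 = {2, 3, 5, 11}  B4 = {2, 3, 7, 9}  B5 = {2, 3, 4, 9}  B6 = {1, 3, 8, 9}  B7 = {3, 5, 6, 8}  B8 = {1, 3, 8, 10}
Tree: B1–B2, B1–B3, B2–B4, B2–B5, B2–B6, B1–B7, B6–B8

The largest bag has 4 vertices, giving width 3; this decomposition certifies tw(G) ≤ 3. On the other hand G contains the 4-clique {1, 3, 8, 9}. A clique must lie in a single bag of any decomposition, so no decomposition can have width below 3. The upper and lower bounds meet at 3, so that is the treewidth.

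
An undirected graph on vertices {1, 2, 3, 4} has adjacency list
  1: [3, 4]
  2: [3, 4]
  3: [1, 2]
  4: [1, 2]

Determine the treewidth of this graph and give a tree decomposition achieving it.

Every bag has size at most 3, so the width is 3 − 1 = 2 and tw(G) ≤ 2. For the lower bound, G contains the cycle 3–1–4–2–3, so G is not a forest; only forests have treewidth ≤ 1, hence tw(G) ≥ 2. Combining the bounds, tw(G) = 2.

Treewidth 2.
One optimal decomposition is:
Bags: B1 = {1, 3, 4}  B2 = {2, 3, 4}
Tree: B1–B2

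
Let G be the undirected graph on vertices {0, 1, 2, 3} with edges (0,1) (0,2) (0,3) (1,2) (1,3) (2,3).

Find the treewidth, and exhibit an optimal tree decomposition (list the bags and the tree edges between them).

With just one bag of size 4, the width is 4 − 1 = 3, so tw(G) ≤ 3. On the other hand G contains the 4-clique {0, 1, 2, 3}. A clique must lie in a single bag of any decomposition, so no decomposition can have width below 3. The upper and lower bounds meet at 3, so that is the treewidth.

Treewidth 3.
One such decomposition:
Bags: B1 = {0, 1, 2, 3}
Tree: (single bag)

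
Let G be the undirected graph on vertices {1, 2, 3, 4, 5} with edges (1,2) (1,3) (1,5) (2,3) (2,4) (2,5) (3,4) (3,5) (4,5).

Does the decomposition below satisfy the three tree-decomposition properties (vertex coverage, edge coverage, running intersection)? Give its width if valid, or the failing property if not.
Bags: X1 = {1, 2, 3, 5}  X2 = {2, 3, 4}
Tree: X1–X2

A tree decomposition must satisfy three properties: every vertex lies in some bag; for every edge, both endpoints lie together in some bag; and for every vertex, the bags containing it form a connected subtree. Here edge (5,4) lies in no bag, so the decomposition is invalid.

No — edge (5,4) lies in no bag.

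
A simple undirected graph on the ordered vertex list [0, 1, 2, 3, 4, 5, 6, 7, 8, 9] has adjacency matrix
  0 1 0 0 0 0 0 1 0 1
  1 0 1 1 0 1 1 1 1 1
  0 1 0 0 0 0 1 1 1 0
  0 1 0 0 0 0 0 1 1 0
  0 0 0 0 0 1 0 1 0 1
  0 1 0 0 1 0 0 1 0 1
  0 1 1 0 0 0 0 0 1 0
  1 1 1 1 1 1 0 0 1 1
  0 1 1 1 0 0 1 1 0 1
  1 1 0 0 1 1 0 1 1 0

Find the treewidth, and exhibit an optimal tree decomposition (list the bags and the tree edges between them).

Each bag holds 4 vertices, so the decomposition has width 3, which upper-bounds the treewidth. On the other hand G contains the 4-clique {1, 2, 6, 8}. A clique must lie in a single bag of any decomposition, so no decomposition can have width below 3. Combining the bounds, tw(G) = 3.

Treewidth 3.
One optimal decomposition is:
Bags: B1 = {1, 2, 7, 8}  B2 = {1, 7, 8, 9}  B3 = {1, 3, 7, 8}  B4 = {1, 2, 6, 8}  B5 = {0, 1, 7, 9}  B6 = {1, 5, 7, 9}  B7 = {4, 5, 7, 9}
Tree: B1–B2, B1–B3, B1–B4, B2–B5, B2–B6, B6–B7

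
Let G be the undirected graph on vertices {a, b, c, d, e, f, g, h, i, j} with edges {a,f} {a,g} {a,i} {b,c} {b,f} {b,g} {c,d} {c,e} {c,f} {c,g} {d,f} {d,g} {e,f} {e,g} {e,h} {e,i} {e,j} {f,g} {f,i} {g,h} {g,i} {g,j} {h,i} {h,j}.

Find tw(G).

A width-3 tree decomposition is:
Bags: B1 = {e, f, g, i}  B2 = {e, g, h, i}  B3 = {a, f, g, i}  B4 = {e, g, h, j}  B5 = {c, e, f, g}  B6 = {c, d, f, g}  B7 = {b, c, f, g}
Tree: B1–B2, B1–B3, B2–B4, B1–B5, B5–B6, B6–B7
Each bag holds 4 vertices, so the decomposition has width 3, which upper-bounds the treewidth. Conversely, {e, g, h, j} is a clique of size 4, and the vertices of any clique must share a bag in every tree decomposition; so some bag has ≥ 4 vertices and tw(G) ≥ 3. The upper and lower bounds meet at 3, so that is the treewidth.

3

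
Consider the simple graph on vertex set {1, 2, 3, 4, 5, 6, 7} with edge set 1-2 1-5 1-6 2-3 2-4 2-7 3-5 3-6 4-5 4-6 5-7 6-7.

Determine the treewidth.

A width-3 tree decomposition is:
Bags: B1 = {2, 3, 5, 6}  B2 = {2, 4, 5, 6}  B3 = {2, 5, 6, 7}  B4 = {1, 2, 5, 6}
Tree: B1–B2, B2–B3, B3–B4
The largest bag has 4 vertices, giving width 3; this decomposition certifies tw(G) ≤ 3. For the lower bound: the 4 vertex sets {3,6}, {2,4}, {5}, {7} are disjoint, each induces a connected subgraph, and every pair is joined by at least one edge of G. Contracting each set to a single vertex therefore yields K_{4} as a minor, and since treewidth is minor-monotone, tw(G) ≥ tw(K_{4}) = 3. Hence tw(G) = 3 exactly.

3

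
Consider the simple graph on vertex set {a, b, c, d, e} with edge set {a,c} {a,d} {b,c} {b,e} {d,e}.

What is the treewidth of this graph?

2

A width-2 tree decomposition is:
Bags: B1 = {a, d, e}  B2 = {a, b, e}  B3 = {a, b, c}
Tree: B1–B2, B2–B3
Every bag has size at most 3, so the width is 3 − 1 = 2 and tw(G) ≤ 2. For the lower bound, G contains the cycle a–d–e–b–c–a, so G is not a forest; only forests have treewidth ≤ 1, hence tw(G) ≥ 2. The upper and lower bounds meet at 2, so that is the treewidth.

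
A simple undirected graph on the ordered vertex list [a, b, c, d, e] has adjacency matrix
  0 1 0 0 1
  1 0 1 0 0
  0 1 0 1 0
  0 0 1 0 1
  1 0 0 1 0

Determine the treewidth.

A width-2 tree decomposition is:
Bags: B1 = {a, b, c}  B2 = {a, c, d}  B3 = {a, d, e}
Tree: B1–B2, B2–B3
Every bag has size at most 3, so the width is 3 − 1 = 2 and tw(G) ≤ 2. For the lower bound, G contains the cycle a–b–c–d–e–a, so G is not a forest; only forests have treewidth ≤ 1, hence tw(G) ≥ 2. Combining the bounds, tw(G) = 2.

2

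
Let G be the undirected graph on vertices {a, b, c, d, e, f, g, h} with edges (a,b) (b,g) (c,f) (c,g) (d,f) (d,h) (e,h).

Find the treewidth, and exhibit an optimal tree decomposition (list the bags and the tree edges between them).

Each bag holds 2 vertices, so the decomposition has width 1, which upper-bounds the treewidth. G has an edge, so its treewidth is at least 1. Hence tw(G) = 1 exactly.

Treewidth 1.
One optimal decomposition is:
Bags: B1 = {a, b}  B2 = {b, g}  B3 = {c, g}  B4 = {c, f}  B5 = {d, f}  B6 = {d, h}  B7 = {e, h}
Tree: B1–B2, B2–B3, B3–B4, B4–B5, B5–B6, B6–B7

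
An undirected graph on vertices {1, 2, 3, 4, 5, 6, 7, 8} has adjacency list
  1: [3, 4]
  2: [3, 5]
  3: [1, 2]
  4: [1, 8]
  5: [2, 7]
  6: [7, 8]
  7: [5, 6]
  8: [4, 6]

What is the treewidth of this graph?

2

A width-2 tree decomposition is:
Bags: B1 = {5, 6, 7}  B2 = {5, 6, 8}  B3 = {4, 5, 8}  B4 = {1, 4, 5}  B5 = {1, 3, 5}  B6 = {2, 3, 5}
Tree: B1–B2, B2–B3, B3–B4, B4–B5, B5–B6
Every bag has size at most 3, so the width is 3 − 1 = 2 and tw(G) ≤ 2. The edges 5–7–6–8–4–1–3–2–5 form a cycle, so G is not a tree and its treewidth is at least 2. The upper and lower bounds meet at 2, so that is the treewidth.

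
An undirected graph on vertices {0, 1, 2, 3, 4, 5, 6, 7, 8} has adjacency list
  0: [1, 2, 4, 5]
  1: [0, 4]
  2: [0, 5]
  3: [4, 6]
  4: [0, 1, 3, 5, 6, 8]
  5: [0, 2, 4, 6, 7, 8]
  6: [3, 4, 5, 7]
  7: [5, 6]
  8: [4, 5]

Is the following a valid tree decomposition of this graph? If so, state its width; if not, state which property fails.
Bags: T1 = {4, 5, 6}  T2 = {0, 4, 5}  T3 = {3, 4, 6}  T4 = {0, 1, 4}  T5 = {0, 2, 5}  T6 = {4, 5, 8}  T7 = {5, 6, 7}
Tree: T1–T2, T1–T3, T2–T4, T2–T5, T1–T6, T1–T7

Yes; width 2.

Vertex coverage: the bags together contain {0, 1, 2, 3, 4, 5, 6, 7, 8}, the full vertex set. Edge coverage: each edge of G has both endpoints in at least one bag. Running intersection: for every vertex, the bags containing it form a connected subtree. All three properties hold, so this is a valid tree decomposition of width max|bag| − 1 = 2, and hence tw(G) ≤ 2.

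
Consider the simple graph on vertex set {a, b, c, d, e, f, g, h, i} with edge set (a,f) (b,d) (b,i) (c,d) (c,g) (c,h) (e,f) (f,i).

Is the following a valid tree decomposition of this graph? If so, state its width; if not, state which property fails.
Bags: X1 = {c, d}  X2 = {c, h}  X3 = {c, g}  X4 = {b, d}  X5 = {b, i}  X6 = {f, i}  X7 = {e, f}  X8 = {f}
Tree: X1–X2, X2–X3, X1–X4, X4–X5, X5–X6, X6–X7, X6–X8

A tree decomposition must satisfy three properties: every vertex lies in some bag; for every edge, both endpoints lie together in some bag; and for every vertex, the bags containing it form a connected subtree. Here vertex a appears in no bag, so the decomposition is invalid.

No — vertex a appears in no bag.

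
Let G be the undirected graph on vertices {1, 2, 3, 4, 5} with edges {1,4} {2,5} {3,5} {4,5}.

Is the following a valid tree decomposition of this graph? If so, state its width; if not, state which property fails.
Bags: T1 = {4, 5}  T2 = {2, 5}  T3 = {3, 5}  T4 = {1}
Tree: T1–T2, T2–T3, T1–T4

A tree decomposition must satisfy three properties: every vertex lies in some bag; for every edge, both endpoints lie together in some bag; and for every vertex, the bags containing it form a connected subtree. Here edge (4,1) lies in no bag, so the decomposition is invalid.

No — edge (4,1) lies in no bag.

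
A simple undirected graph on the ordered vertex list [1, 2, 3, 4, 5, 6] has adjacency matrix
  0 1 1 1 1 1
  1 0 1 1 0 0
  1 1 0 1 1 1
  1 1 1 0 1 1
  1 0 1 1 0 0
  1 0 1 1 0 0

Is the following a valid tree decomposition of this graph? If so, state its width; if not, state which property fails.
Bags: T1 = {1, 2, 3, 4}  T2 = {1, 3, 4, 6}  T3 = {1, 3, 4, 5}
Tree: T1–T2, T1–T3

Yes; width 3.

Checking the three conditions: (i) the bags cover all of {1, 2, 3, 4, 5, 6}; (ii) for each edge, some bag contains both endpoints; (iii) the bags containing any fixed vertex form a subtree. All hold, so the decomposition is valid with width 4 − 1 = 3.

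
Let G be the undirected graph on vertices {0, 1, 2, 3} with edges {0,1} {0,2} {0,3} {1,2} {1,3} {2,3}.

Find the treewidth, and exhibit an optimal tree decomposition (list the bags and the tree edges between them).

Treewidth 3.
Bags: B1 = {0, 1, 2, 3}
Tree: (single bag)

A single bag containing all 4 vertices is trivially a valid decomposition of width 3. For the lower bound, the 4 vertices {0, 1, 2, 3} are pairwise adjacent, and any tree decomposition puts a clique entirely inside one bag — forcing width ≥ 3. Hence tw(G) = 3 exactly.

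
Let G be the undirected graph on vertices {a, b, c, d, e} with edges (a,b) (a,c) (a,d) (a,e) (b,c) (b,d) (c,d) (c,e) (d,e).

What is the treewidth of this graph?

A width-3 tree decomposition is:
Bags: B1 = {a, c, d, e}  B2 = {a, b, c, d}
Tree: B1–B2
The largest bag has 4 vertices, giving width 3; this decomposition certifies tw(G) ≤ 3. For the lower bound, the 4 vertices {a, c, d, e} are pairwise adjacent, and any tree decomposition puts a clique entirely inside one bag — forcing width ≥ 3. Hence tw(G) = 3 exactly.

3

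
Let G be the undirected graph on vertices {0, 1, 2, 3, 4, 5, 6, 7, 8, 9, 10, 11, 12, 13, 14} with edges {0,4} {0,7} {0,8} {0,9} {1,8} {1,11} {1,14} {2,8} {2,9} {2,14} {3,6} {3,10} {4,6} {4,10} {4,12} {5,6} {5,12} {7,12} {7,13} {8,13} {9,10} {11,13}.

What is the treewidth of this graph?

3

A width-3 tree decomposition is:
Bags: B1 = {1, 11, 13, 14}  B2 = {1, 8, 13, 14}  B3 = {2, 8, 13, 14}  B4 = {2, 7, 8, 13}  B5 = {0, 2, 7, 8}  B6 = {0, 2, 7, 9}  B7 = {0, 7, 9, 12}  B8 = {0, 4, 9, 12}  B9 = {4, 9, 10, 12}  B10 = {4, 5, 10, 12}  B11 = {4, 5, 6, 10}  B12 = {3, 5, 6, 10}
Tree: B1–B2, B2–B3, B3–B4, B4–B5, B5–B6, B6–B7, B7–B8, B8–B9, B9–B10, B10–B11, B11–B12
Every bag has size at most 4, so the width is 4 − 1 = 3 and tw(G) ≤ 3. For the lower bound: the 4 vertex sets {1,11,14}, {13}, {8}, {0,2,7,9} are disjoint, each induces a connected subgraph, and every pair is joined by at least one edge of G. Contracting each set to a single vertex therefore yields K_{4} as a minor, and since treewidth is minor-monotone, tw(G) ≥ tw(K_{4}) = 3. Combining the bounds, tw(G) = 3.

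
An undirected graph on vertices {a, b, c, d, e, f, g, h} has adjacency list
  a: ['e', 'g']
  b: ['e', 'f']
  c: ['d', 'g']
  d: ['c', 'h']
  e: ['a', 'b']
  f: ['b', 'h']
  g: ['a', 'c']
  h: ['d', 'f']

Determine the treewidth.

2

A width-2 tree decomposition is:
Bags: B1 = {d, f, h}  B2 = {b, d, f}  B3 = {b, d, e}  B4 = {a, d, e}  B5 = {a, d, g}  B6 = {c, d, g}
Tree: B1–B2, B2–B3, B3–B4, B4–B5, B5–B6
The largest bag has 3 vertices, giving width 2; this decomposition certifies tw(G) ≤ 2. Since d–h–f–b–e–a–g–c–d is a cycle in G, G is not acyclic. Forests are exactly the graphs of treewidth ≤ 1, so tw(G) ≥ 2. Hence tw(G) = 2 exactly.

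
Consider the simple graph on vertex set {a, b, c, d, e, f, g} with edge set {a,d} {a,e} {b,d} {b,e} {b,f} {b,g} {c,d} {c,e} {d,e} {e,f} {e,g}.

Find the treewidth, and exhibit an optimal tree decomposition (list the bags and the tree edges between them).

The largest bag has 3 vertices, giving width 2; this decomposition certifies tw(G) ≤ 2. On the other hand G contains the 3-clique {c, d, e}. A clique must lie in a single bag of any decomposition, so no decomposition can have width below 2. Therefore the treewidth is 2.

Treewidth 2.
One optimal decomposition is:
Bags: B1 = {b, d, e}  B2 = {b, e, f}  B3 = {c, d, e}  B4 = {b, e, g}  B5 = {a, d, e}
Tree: B1–B2, B1–B3, B2–B4, B3–B5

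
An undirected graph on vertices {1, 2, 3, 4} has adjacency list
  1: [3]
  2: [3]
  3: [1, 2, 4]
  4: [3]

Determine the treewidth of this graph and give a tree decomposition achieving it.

Every bag has size at most 2, so the width is 2 − 1 = 1 and tw(G) ≤ 1. Since G has at least one edge (e.g. 2–3), it is not an edgeless graph, so tw(G) ≥ 1. Therefore the treewidth is 1.

Treewidth 1.
One optimal decomposition is:
Bags: B1 = {2, 3}  B2 = {1, 3}  B3 = {3, 4}
Tree: B1–B2, B2–B3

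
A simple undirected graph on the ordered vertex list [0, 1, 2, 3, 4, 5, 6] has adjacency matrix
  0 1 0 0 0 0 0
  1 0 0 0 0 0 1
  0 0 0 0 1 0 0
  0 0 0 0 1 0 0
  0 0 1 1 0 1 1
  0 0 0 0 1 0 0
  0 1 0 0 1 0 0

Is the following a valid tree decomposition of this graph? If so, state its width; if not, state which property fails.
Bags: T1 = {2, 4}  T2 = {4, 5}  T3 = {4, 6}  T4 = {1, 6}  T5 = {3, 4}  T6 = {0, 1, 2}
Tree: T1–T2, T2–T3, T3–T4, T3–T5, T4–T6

No — bags containing vertex 2 are not connected in the tree.

A tree decomposition must satisfy three properties: every vertex lies in some bag; for every edge, both endpoints lie together in some bag; and for every vertex, the bags containing it form a connected subtree. Here bags containing vertex 2 are not connected in the tree, so the decomposition is invalid.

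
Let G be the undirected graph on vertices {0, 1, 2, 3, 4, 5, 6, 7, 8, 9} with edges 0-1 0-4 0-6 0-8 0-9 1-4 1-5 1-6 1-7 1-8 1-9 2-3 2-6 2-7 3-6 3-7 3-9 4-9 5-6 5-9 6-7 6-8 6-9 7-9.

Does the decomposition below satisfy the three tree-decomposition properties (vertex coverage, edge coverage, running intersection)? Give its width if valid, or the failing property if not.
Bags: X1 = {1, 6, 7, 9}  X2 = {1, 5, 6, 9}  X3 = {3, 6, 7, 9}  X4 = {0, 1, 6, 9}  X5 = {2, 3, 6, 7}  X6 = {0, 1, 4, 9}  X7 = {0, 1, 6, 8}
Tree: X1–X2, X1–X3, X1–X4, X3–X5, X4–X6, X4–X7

Yes; width 3.

Checking the three conditions: (i) the bags cover all of {0, 1, 2, 3, 4, 5, 6, 7, 8, 9}; (ii) for each edge, some bag contains both endpoints; (iii) the bags containing any fixed vertex form a subtree. All hold, so the decomposition is valid with width 4 − 1 = 3.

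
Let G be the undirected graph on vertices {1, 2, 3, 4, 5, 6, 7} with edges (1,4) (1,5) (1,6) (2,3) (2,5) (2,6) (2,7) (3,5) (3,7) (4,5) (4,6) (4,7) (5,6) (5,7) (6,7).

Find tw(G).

A width-3 tree decomposition is:
Bags: B1 = {4, 5, 6, 7}  B2 = {2, 5, 6, 7}  B3 = {1, 4, 5, 6}  B4 = {2, 3, 5, 7}
Tree: B1–B2, B1–B3, B2–B4
The largest bag has 4 vertices, giving width 3; this decomposition certifies tw(G) ≤ 3. For the lower bound, the 4 vertices {2, 3, 5, 7} are pairwise adjacent, and any tree decomposition puts a clique entirely inside one bag — forcing width ≥ 3. The upper and lower bounds meet at 3, so that is the treewidth.

3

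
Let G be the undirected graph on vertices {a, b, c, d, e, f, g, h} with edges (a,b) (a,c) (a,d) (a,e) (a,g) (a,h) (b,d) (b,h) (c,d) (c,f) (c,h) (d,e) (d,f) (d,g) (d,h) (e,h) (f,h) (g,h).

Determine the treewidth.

3

A width-3 tree decomposition is:
Bags: B1 = {a, c, d, h}  B2 = {a, d, e, h}  B3 = {a, b, d, h}  B4 = {a, d, g, h}  B5 = {c, d, f, h}
Tree: B1–B2, B2–B3, B2–B4, B1–B5
Every bag has size at most 4, so the width is 4 − 1 = 3 and tw(G) ≤ 3. For the lower bound, the 4 vertices {a, d, g, h} are pairwise adjacent, and any tree decomposition puts a clique entirely inside one bag — forcing width ≥ 3. Combining the bounds, tw(G) = 3.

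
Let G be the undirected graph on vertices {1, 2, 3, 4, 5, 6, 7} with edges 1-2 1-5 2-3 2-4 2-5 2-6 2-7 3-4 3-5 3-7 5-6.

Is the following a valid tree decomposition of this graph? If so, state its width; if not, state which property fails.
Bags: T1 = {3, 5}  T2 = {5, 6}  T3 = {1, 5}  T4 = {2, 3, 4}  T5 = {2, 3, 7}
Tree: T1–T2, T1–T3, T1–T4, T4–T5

A tree decomposition must satisfy three properties: every vertex lies in some bag; for every edge, both endpoints lie together in some bag; and for every vertex, the bags containing it form a connected subtree. Here edge (2,5) lies in no bag, so the decomposition is invalid.

No — edge (2,5) lies in no bag.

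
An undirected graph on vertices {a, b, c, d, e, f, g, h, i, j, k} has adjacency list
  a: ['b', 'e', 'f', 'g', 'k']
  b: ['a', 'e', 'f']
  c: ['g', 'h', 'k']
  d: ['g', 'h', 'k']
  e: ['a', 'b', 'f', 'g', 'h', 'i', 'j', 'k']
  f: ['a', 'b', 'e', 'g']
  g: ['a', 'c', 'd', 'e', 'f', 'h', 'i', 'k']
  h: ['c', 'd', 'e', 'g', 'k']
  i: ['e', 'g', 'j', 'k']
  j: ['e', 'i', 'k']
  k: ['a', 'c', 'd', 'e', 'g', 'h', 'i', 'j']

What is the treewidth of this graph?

A width-3 tree decomposition is:
Bags: B1 = {a, e, g, k}  B2 = {a, e, f, g}  B3 = {e, g, h, k}  B4 = {a, b, e, f}  B5 = {e, g, i, k}  B6 = {d, g, h, k}  B7 = {c, g, h, k}  B8 = {e, i, j, k}
Tree: B1–B2, B1–B3, B2–B4, B1–B5, B3–B6, B3–B7, B5–B8
Each bag holds 4 vertices, so the decomposition has width 3, which upper-bounds the treewidth. Conversely, {a, e, f, g} is a clique of size 4, and the vertices of any clique must share a bag in every tree decomposition; so some bag has ≥ 4 vertices and tw(G) ≥ 3. Therefore the treewidth is 3.

3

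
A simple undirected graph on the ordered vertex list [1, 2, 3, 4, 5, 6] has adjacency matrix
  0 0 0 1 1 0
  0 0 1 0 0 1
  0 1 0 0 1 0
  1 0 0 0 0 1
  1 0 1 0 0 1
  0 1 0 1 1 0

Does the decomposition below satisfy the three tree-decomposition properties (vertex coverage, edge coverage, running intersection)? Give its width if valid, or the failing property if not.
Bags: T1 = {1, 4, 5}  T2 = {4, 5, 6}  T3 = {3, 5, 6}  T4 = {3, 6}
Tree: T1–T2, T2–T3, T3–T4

No — vertex 2 appears in no bag.

A tree decomposition must satisfy three properties: every vertex lies in some bag; for every edge, both endpoints lie together in some bag; and for every vertex, the bags containing it form a connected subtree. Here vertex 2 appears in no bag, so the decomposition is invalid.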